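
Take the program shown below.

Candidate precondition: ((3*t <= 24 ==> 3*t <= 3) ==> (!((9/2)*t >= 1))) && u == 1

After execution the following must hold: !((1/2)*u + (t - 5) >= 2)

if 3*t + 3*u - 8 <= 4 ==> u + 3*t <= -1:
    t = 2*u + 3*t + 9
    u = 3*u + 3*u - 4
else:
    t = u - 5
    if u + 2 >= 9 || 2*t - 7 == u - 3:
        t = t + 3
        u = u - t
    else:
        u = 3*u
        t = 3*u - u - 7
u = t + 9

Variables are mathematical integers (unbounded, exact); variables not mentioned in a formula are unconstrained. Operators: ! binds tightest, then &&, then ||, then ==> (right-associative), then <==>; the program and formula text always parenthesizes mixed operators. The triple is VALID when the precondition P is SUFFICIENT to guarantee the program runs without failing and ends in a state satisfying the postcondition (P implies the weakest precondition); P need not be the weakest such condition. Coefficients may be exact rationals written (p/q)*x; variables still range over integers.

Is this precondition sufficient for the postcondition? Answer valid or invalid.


Working backward. After the program, the postcondition !((1/2)*u + (t - 5) >= 2) must hold; in canonical form it is !(t + (1/2)*u >= 7).
Before u := t + 9: !((3/2)*t >= 5/2)
Then branch requires !((9/2)*t + 3*u >= -11); else branch requires ((u >= 7 || u == 14) ==> (!((3/2)*u >= 11/2))) && ((!(u >= 7 || u == 14)) ==> (!(9*u >= 13))).
Before the if: ((3*t + 3*u <= 12 ==> 3*t + u <= -1) ==> (!((9/2)*t + 3*u >= -11))) && ((!(3*t + 3*u <= 12 ==> 3*t + u <= -1)) ==> (((u >= 7 || u == 14) ==> (!((3/2)*u >= 11/2))) && ((!(u >= 7 || u == 14)) ==> (!(9*u >= 13)))))
The weakest precondition is ((3*t + 3*u <= 12 ==> 3*t + u <= -1) ==> (!((9/2)*t + 3*u >= -11))) && ((!(3*t + 3*u <= 12 ==> 3*t + u <= -1)) ==> (((u >= 7 || u == 14) ==> (!((3/2)*u >= 11/2))) && ((!(u >= 7 || u == 14)) ==> (!(9*u >= 13))))).
Check whether ((3*t <= 24 ==> 3*t <= 3) ==> (!((9/2)*t >= 1))) && u == 1 implies it.
Countermodel: at the initial state t = 4, u = 1, the precondition holds but the weakest precondition fails.
Answer: invalid


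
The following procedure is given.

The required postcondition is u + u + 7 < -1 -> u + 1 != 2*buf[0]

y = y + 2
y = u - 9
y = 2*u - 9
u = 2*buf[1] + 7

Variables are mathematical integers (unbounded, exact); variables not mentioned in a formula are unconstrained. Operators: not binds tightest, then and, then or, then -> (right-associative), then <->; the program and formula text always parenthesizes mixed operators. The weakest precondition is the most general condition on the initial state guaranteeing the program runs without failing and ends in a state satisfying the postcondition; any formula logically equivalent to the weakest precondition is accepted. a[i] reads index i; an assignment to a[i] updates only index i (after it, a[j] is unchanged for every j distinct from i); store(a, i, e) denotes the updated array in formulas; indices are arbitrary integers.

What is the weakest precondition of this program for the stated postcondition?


Working backward. After the program, the postcondition u + u + 7 < -1 -> u + 1 != 2*buf[0] must hold; in canonical form it is 2*u < -8 -> u != 2*buf[0] - 1.
Before u := 2*buf[1] + 7: 4*buf[1] < -22 -> 2*buf[1] != 2*buf[0] - 8
Before y := 2*u - 9: 4*buf[1] < -22 -> 2*buf[1] != 2*buf[0] - 8
Before y := u - 9: 4*buf[1] < -22 -> 2*buf[1] != 2*buf[0] - 8
Before y := y + 2: 4*buf[1] < -22 -> 2*buf[1] != 2*buf[0] - 8
Answer: WP = 4*buf[1] < -22 -> 2*buf[1] != 2*buf[0] - 8


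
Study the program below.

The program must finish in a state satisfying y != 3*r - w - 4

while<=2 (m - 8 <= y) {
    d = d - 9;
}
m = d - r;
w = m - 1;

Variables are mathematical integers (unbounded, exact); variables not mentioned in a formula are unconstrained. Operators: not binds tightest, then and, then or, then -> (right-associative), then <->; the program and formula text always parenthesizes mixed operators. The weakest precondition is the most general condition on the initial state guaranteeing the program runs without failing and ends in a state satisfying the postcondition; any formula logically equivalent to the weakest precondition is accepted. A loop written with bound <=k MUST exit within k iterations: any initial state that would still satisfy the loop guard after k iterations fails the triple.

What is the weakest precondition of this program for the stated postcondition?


Working backward. After the program, the postcondition y != 3*r - w - 4 must hold; in canonical form it is w + y != 3*r - 4.
Before w := m - 1: m + y != 3*r - 3
Before m := d - r: d + y != 4*r - 3
Before the loop (bound <=2), unroll the exhaustion recursion (WP_0 = exit-now case; WP_j = one more guarded iteration, up to j = 2):
  WP_0: (not (m <= y + 8)) and d + y != 4*r - 3
  WP_1: (m <= y + 8 -> ((not (m <= y + 8)) and d + y != 4*r + 6)) and ((not (m <= y + 8)) -> d + y != 4*r - 3)
  WP_2: (m <= y + 8 -> ((m <= y + 8 -> ((not (m <= y + 8)) and d + y != 4*r + 15)) and ((not (m <= y + 8)) -> d + y != 4*r + 6))) and ((not (m <= y + 8)) -> d + y != 4*r - 3)
So before the loop: (m <= y + 8 -> ((m <= y + 8 -> ((not (m <= y + 8)) and d + y != 4*r + 15)) and ((not (m <= y + 8)) -> d + y != 4*r + 6))) and ((not (m <= y + 8)) -> d + y != 4*r - 3)
Answer: WP = (m <= y + 8 -> ((m <= y + 8 -> ((not (m <= y + 8)) and d + y != 4*r + 15)) and ((not (m <= y + 8)) -> d + y != 4*r + 6))) and ((not (m <= y + 8)) -> d + y != 4*r - 3)


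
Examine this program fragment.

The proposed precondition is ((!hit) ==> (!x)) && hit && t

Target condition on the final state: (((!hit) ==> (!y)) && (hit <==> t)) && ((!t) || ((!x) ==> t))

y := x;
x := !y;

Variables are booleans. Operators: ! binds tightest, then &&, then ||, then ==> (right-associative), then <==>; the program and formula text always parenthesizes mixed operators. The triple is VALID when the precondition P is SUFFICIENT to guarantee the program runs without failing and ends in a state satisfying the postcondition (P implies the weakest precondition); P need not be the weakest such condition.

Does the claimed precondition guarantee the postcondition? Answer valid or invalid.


Working backward. After the program, the postcondition (((!hit) ==> (!y)) && (hit <==> t)) && ((!t) || ((!x) ==> t)) must hold; in canonical form it is ((!hit) ==> (!y)) && (hit <==> t) && ((!t) || ((!x) ==> t)).
Before x := !y: ((!hit) ==> (!y)) && (hit <==> t) && ((!t) || (y ==> t))
Before y := x: ((!hit) ==> (!x)) && (hit <==> t) && ((!t) || (x ==> t))
The weakest precondition is ((!hit) ==> (!x)) && (hit <==> t) && ((!t) || (x ==> t)).
Check whether ((!hit) ==> (!x)) && hit && t implies it.
Every state satisfying the precondition satisfies the weakest precondition: the implication holds.
Answer: valid


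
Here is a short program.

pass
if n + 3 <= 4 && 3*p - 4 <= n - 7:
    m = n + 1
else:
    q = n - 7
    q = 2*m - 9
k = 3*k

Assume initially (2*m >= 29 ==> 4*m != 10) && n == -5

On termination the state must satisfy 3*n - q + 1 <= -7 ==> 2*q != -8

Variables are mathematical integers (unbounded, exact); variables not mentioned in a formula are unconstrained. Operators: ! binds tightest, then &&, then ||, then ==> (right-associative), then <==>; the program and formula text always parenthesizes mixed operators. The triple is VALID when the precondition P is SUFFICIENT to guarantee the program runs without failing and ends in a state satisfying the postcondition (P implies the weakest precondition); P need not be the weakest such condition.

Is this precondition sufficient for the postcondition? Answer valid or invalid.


Working backward. After the program, the postcondition 3*n - q + 1 <= -7 ==> 2*q != -8 must hold; in canonical form it is 3*n <= q - 8 ==> 2*q != -8.
Before k := 3*k: 3*n <= q - 8 ==> 2*q != -8
Then branch requires 3*n <= q - 8 ==> 2*q != -8; else branch requires 3*n <= 2*m - 17 ==> 4*m != 10.
Before the if: ((n <= 1 && 3*p <= n - 3) ==> (3*n <= q - 8 ==> 2*q != -8)) && ((!(n <= 1 && 3*p <= n - 3)) ==> (3*n <= 2*m - 17 ==> 4*m != 10))
Before skip: ((n <= 1 && 3*p <= n - 3) ==> (3*n <= q - 8 ==> 2*q != -8)) && ((!(n <= 1 && 3*p <= n - 3)) ==> (3*n <= 2*m - 17 ==> 4*m != 10))
The weakest precondition is ((n <= 1 && 3*p <= n - 3) ==> (3*n <= q - 8 ==> 2*q != -8)) && ((!(n <= 1 && 3*p <= n - 3)) ==> (3*n <= 2*m - 17 ==> 4*m != 10)).
Check whether (2*m >= 29 ==> 4*m != 10) && n == -5 implies it.
Countermodel: at the initial state m = 0, n = -5, p = -3, q = -4, the precondition holds but the weakest precondition fails.
Answer: invalid


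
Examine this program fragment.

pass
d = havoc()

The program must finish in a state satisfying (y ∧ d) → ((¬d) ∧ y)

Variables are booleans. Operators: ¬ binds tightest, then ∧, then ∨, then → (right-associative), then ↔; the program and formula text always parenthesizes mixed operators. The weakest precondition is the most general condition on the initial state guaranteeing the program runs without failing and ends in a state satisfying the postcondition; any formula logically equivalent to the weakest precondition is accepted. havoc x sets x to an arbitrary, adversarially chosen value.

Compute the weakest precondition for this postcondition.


Working backward. After the program, (y ∧ d) → ((¬d) ∧ y) must hold.
Before havoc d: ¬y
Before skip: ¬y
Answer: WP = ¬y


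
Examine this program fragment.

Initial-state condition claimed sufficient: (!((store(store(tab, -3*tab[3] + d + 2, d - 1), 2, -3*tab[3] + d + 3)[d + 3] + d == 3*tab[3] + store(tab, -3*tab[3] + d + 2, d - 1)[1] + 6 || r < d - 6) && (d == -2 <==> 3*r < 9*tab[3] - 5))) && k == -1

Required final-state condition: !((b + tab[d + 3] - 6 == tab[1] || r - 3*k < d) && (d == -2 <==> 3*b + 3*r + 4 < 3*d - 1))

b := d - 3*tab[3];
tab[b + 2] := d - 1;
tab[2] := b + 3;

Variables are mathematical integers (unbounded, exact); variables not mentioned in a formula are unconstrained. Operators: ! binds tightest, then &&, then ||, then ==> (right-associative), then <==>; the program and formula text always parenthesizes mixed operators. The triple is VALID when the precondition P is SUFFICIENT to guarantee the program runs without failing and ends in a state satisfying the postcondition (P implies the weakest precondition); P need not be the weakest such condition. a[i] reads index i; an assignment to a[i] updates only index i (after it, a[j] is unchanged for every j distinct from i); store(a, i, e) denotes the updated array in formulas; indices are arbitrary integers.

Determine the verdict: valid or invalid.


Working backward. After the program, the postcondition !((b + tab[d + 3] - 6 == tab[1] || r - 3*k < d) && (d == -2 <==> 3*b + 3*r + 4 < 3*d - 1)) must hold; in canonical form it is !((tab[d + 3] + b == tab[1] + 6 || r < d + 3*k) && (d == -2 <==> 3*b + 3*r < 3*d - 5)).
Before tab[2] := b + 3: !((store(tab, 2, b + 3)[d + 3] + b == tab[1] + 6 || r < d + 3*k) && (d == -2 <==> 3*b + 3*r < 3*d - 5))
Before tab[b + 2] := d - 1: !((store(store(tab, b + 2, d - 1), 2, b + 3)[d + 3] + b == store(tab, b + 2, d - 1)[1] + 6 || r < d + 3*k) && (d == -2 <==> 3*b + 3*r < 3*d - 5))
Before b := d - 3*tab[3]: !((store(store(tab, -3*tab[3] + d + 2, d - 1), 2, -3*tab[3] + d + 3)[d + 3] + d == 3*tab[3] + store(tab, -3*tab[3] + d + 2, d - 1)[1] + 6 || r < d + 3*k) && (d == -2 <==> 3*r < 9*tab[3] - 5))
The weakest precondition is !((store(store(tab, -3*tab[3] + d + 2, d - 1), 2, -3*tab[3] + d + 3)[d + 3] + d == 3*tab[3] + store(tab, -3*tab[3] + d + 2, d - 1)[1] + 6 || r < d + 3*k) && (d == -2 <==> 3*r < 9*tab[3] - 5)).
Check whether (!((store(store(tab, -3*tab[3] + d + 2, d - 1), 2, -3*tab[3] + d + 3)[d + 3] + d == 3*tab[3] + store(tab, -3*tab[3] + d + 2, d - 1)[1] + 6 || r < d - 6) && (d == -2 <==> 3*r < 9*tab[3] - 5))) && k == -1 implies it.
Countermodel: at the initial state d = -3, k = -1, r = -7, tab = {[0] = -30152, [1] = 11794, [2] = 8, [3] = -2, [5] = 8, elsewhere 8}, the precondition holds but the weakest precondition fails.
Answer: invalid


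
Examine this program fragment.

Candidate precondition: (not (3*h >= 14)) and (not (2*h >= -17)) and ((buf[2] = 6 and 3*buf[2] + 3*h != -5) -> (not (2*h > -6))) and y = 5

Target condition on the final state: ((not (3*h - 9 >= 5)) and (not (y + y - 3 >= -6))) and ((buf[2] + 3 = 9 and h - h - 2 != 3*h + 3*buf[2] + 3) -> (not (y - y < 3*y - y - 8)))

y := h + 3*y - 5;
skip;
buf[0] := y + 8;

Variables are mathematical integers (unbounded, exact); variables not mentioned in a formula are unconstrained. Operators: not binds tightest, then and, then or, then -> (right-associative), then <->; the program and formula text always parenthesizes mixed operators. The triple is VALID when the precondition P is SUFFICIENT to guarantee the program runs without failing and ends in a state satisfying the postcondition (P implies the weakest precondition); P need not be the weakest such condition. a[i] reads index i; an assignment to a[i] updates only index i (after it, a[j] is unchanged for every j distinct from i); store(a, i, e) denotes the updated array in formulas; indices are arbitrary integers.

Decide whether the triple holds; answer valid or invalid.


Working backward. After the program, the postcondition ((not (3*h - 9 >= 5)) and (not (y + y - 3 >= -6))) and ((buf[2] + 3 = 9 and h - h - 2 != 3*h + 3*buf[2] + 3) -> (not (y - y < 3*y - y - 8))) must hold; in canonical form it is (not (3*h >= 14)) and (not (2*y >= -3)) and ((buf[2] = 6 and 3*buf[2] + 3*h != -5) -> (not (2*y > 8))).
Before buf[0] := y + 8: (not (3*h >= 14)) and (not (2*y >= -3)) and ((buf[2] = 6 and 3*buf[2] + 3*h != -5) -> (not (2*y > 8)))
Before skip: (not (3*h >= 14)) and (not (2*y >= -3)) and ((buf[2] = 6 and 3*buf[2] + 3*h != -5) -> (not (2*y > 8)))
Before y := h + 3*y - 5: (not (3*h >= 14)) and (not (2*h + 6*y >= 7)) and ((buf[2] = 6 and 3*buf[2] + 3*h != -5) -> (not (2*h + 6*y > 18)))
The weakest precondition is (not (3*h >= 14)) and (not (2*h + 6*y >= 7)) and ((buf[2] = 6 and 3*buf[2] + 3*h != -5) -> (not (2*h + 6*y > 18))).
Check whether (not (3*h >= 14)) and (not (2*h >= -17)) and ((buf[2] = 6 and 3*buf[2] + 3*h != -5) -> (not (2*h > -6))) and y = 5 implies it.
Countermodel: at the initial state buf = {[2] = 6, elsewhere 6}, h = -9, y = 5, the precondition holds but the weakest precondition fails.
Answer: invalid


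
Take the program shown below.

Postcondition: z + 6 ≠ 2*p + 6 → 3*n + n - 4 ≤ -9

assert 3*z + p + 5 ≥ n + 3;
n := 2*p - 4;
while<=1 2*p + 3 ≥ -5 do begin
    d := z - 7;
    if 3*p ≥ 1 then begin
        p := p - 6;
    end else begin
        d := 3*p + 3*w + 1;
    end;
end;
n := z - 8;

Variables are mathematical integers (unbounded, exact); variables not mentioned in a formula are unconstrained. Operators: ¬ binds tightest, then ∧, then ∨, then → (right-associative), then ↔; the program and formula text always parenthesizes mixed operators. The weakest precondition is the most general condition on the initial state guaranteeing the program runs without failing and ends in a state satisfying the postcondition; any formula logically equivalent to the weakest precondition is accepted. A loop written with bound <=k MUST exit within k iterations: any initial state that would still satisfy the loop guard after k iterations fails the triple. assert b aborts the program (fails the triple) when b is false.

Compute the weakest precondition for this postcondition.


Working backward. After the program, the postcondition z + 6 ≠ 2*p + 6 → 3*n + n - 4 ≤ -9 must hold; in canonical form it is z ≠ 2*p → 4*n ≤ -5.
Before n := z - 8: z ≠ 2*p → 4*z ≤ 27
Before the loop (bound <=1), unroll the exhaustion recursion (WP_0 = exit-now case; WP_j = one more guarded iteration, up to j = 1):
  WP_0: (¬(2*p ≥ -8)) ∧ (z ≠ 2*p → 4*z ≤ 27)
  WP_1: (2*p ≥ -8 → ((3*p ≥ 1 → ((¬(2*p ≥ 4)) ∧ (z ≠ 2*p - 12 → 4*z ≤ 27))) ∧ ((¬(3*p ≥ 1)) → ((¬(2*p ≥ -8)) ∧ (z ≠ 2*p → 4*z ≤ 27))))) ∧ ((¬(2*p ≥ -8)) → (z ≠ 2*p → 4*z ≤ 27))
So before the loop: (2*p ≥ -8 → ((3*p ≥ 1 → ((¬(2*p ≥ 4)) ∧ (z ≠ 2*p - 12 → 4*z ≤ 27))) ∧ ((¬(3*p ≥ 1)) → ((¬(2*p ≥ -8)) ∧ (z ≠ 2*p → 4*z ≤ 27))))) ∧ ((¬(2*p ≥ -8)) → (z ≠ 2*p → 4*z ≤ 27))
Before n := 2*p - 4: (2*p ≥ -8 → ((3*p ≥ 1 → ((¬(2*p ≥ 4)) ∧ (z ≠ 2*p - 12 → 4*z ≤ 27))) ∧ ((¬(3*p ≥ 1)) → ((¬(2*p ≥ -8)) ∧ (z ≠ 2*p → 4*z ≤ 27))))) ∧ ((¬(2*p ≥ -8)) → (z ≠ 2*p → 4*z ≤ 27))
Before assert 3*z + p + 5 ≥ n + 3: p + 3*z ≥ n - 2 ∧ (2*p ≥ -8 → ((3*p ≥ 1 → ((¬(2*p ≥ 4)) ∧ (z ≠ 2*p - 12 → 4*z ≤ 27))) ∧ ((¬(3*p ≥ 1)) → ((¬(2*p ≥ -8)) ∧ (z ≠ 2*p → 4*z ≤ 27))))) ∧ ((¬(2*p ≥ -8)) → (z ≠ 2*p → 4*z ≤ 27))
Answer: WP = p + 3*z ≥ n - 2 ∧ (2*p ≥ -8 → ((3*p ≥ 1 → ((¬(2*p ≥ 4)) ∧ (z ≠ 2*p - 12 → 4*z ≤ 27))) ∧ ((¬(3*p ≥ 1)) → ((¬(2*p ≥ -8)) ∧ (z ≠ 2*p → 4*z ≤ 27))))) ∧ ((¬(2*p ≥ -8)) → (z ≠ 2*p → 4*z ≤ 27))


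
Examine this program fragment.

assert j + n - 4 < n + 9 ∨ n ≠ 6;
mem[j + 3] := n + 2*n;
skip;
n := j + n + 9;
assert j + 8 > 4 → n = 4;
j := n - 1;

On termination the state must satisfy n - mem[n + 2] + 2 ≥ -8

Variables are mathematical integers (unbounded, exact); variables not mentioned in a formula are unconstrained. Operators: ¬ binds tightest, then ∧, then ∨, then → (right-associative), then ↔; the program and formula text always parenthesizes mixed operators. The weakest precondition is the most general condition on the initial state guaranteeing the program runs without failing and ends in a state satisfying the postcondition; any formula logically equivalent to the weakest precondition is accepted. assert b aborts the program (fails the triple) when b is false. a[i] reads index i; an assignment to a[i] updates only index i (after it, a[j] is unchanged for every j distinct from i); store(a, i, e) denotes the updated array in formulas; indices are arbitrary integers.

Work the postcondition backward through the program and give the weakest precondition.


Working backward. After the program, the postcondition n - mem[n + 2] + 2 ≥ -8 must hold; in canonical form it is n ≥ mem[n + 2] - 10.
Before j := n - 1: n ≥ mem[n + 2] - 10
Before assert j + 8 > 4 → n = 4: (j > -4 → n = 4) ∧ n ≥ mem[n + 2] - 10
Before n := j + n + 9: (j > -4 → j + n = -5) ∧ j + n ≥ mem[j + n + 11] - 19
Before skip: (j > -4 → j + n = -5) ∧ j + n ≥ mem[j + n + 11] - 19
Before mem[j + 3] := n + 2*n: (j > -4 → j + n = -5) ∧ j + n ≥ store(mem, j + 3, 3*n)[j + n + 11] - 19
Before assert j + n - 4 < n + 9 ∨ n ≠ 6: (j < 13 ∨ n ≠ 6) ∧ (j > -4 → j + n = -5) ∧ j + n ≥ store(mem, j + 3, 3*n)[j + n + 11] - 19
Answer: WP = (j < 13 ∨ n ≠ 6) ∧ (j > -4 → j + n = -5) ∧ j + n ≥ store(mem, j + 3, 3*n)[j + n + 11] - 19


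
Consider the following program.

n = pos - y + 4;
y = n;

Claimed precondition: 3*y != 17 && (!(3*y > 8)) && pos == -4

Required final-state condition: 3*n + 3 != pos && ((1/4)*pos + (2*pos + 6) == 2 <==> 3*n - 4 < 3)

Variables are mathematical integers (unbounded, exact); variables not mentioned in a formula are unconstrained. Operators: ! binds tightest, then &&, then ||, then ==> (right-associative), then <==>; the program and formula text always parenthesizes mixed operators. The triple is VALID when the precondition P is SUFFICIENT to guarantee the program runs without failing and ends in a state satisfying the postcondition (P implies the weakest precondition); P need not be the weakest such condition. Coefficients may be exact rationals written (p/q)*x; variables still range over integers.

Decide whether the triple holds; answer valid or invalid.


Working backward. After the program, the postcondition 3*n + 3 != pos && ((1/4)*pos + (2*pos + 6) == 2 <==> 3*n - 4 < 3) must hold; in canonical form it is 3*n != pos - 3 && ((9/4)*pos == -4 <==> 3*n < 7).
Before y := n: 3*n != pos - 3 && ((9/4)*pos == -4 <==> 3*n < 7)
Before n := pos - y + 4: 2*pos != 3*y - 15 && ((9/4)*pos == -4 <==> 3*pos < 3*y - 5)
The weakest precondition is 2*pos != 3*y - 15 && ((9/4)*pos == -4 <==> 3*pos < 3*y - 5).
Check whether 3*y != 17 && (!(3*y > 8)) && pos == -4 implies it.
Countermodel: at the initial state pos = -4, y = -2, the precondition holds but the weakest precondition fails.
Answer: invalid


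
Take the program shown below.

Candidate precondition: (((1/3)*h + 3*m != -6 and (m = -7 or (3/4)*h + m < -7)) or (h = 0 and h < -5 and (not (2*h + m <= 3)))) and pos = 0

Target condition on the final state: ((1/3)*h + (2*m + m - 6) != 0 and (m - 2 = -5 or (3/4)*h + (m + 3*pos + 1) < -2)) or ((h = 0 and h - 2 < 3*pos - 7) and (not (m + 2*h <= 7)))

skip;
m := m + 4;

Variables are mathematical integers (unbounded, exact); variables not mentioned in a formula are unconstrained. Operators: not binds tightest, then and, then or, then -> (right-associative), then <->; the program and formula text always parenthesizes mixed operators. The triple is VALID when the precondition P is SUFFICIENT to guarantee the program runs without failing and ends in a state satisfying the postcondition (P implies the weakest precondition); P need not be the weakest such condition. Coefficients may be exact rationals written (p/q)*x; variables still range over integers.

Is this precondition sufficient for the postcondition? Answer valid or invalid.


Working backward. After the program, the postcondition ((1/3)*h + (2*m + m - 6) != 0 and (m - 2 = -5 or (3/4)*h + (m + 3*pos + 1) < -2)) or ((h = 0 and h - 2 < 3*pos - 7) and (not (m + 2*h <= 7))) must hold; in canonical form it is ((1/3)*h + 3*m != 6 and (m = -3 or (3/4)*h + m + 3*pos < -3)) or (h = 0 and h < 3*pos - 5 and (not (2*h + m <= 7))).
Before m := m + 4: ((1/3)*h + 3*m != -6 and (m = -7 or (3/4)*h + m + 3*pos < -7)) or (h = 0 and h < 3*pos - 5 and (not (2*h + m <= 3)))
Before skip: ((1/3)*h + 3*m != -6 and (m = -7 or (3/4)*h + m + 3*pos < -7)) or (h = 0 and h < 3*pos - 5 and (not (2*h + m <= 3)))
The weakest precondition is ((1/3)*h + 3*m != -6 and (m = -7 or (3/4)*h + m + 3*pos < -7)) or (h = 0 and h < 3*pos - 5 and (not (2*h + m <= 3))).
Check whether (((1/3)*h + 3*m != -6 and (m = -7 or (3/4)*h + m < -7)) or (h = 0 and h < -5 and (not (2*h + m <= 3)))) and pos = 0 implies it.
Every state satisfying the precondition satisfies the weakest precondition: the implication holds.
Answer: valid


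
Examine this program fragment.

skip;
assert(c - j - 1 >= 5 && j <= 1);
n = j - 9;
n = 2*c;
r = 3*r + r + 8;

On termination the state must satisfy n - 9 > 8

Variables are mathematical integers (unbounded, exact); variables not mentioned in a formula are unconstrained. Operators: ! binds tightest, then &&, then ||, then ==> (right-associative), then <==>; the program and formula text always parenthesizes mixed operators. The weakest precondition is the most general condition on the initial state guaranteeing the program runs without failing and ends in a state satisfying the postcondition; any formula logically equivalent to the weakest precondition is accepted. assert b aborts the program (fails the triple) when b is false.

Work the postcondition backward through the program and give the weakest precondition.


Working backward. After the program, the postcondition n - 9 > 8 must hold; in canonical form it is n > 17.
Before r := 3*r + r + 8: n > 17
Before n := 2*c: 2*c > 17
Before n := j - 9: 2*c > 17
Before assert c - j - 1 >= 5 && j <= 1: c >= j + 6 && j <= 1 && 2*c > 17
Before skip: c >= j + 6 && j <= 1 && 2*c > 17
Answer: WP = c >= j + 6 && j <= 1 && 2*c > 17


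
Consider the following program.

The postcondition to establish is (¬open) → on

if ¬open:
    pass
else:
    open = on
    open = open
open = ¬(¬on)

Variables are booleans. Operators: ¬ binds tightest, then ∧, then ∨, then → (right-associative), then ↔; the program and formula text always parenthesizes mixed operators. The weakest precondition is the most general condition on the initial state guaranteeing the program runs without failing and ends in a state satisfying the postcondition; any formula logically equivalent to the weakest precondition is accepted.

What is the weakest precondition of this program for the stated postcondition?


Working backward. After the program, (¬open) → on must hold.
Before open := ¬(¬on): (¬on) → on
Then branch requires (¬on) → on; else branch requires (¬on) → on.
Before the if: ((¬open) → ((¬on) → on)) ∧ (open → ((¬on) → on))
Answer: WP = ((¬open) → ((¬on) → on)) ∧ (open → ((¬on) → on))


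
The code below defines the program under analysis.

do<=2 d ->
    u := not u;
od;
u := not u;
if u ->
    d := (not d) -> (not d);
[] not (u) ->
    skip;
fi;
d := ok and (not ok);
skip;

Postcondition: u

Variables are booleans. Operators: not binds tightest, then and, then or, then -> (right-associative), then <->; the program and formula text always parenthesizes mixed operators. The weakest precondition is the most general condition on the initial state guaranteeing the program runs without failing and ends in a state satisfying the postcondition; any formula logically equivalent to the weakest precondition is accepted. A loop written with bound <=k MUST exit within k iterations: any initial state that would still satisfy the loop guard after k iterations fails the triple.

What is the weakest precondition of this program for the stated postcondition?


Working backward. After the program, u must hold.
Before skip: u
Before d := ok and (not ok): u
Then branch requires u; else branch requires u.
Before the if: (not u) -> u
Before u := not u: u -> (not u)
Before the loop (bound <=2), unroll the exhaustion recursion (WP_0 = exit-now case; WP_j = one more guarded iteration, up to j = 2):
  WP_0: (not d) and (u -> (not u))
  WP_1: (d -> ((not d) and ((not u) -> u))) and ((not d) -> (u -> (not u)))
  WP_2: (d -> ((d -> ((not d) and (u -> (not u)))) and ((not d) -> ((not u) -> u)))) and ((not d) -> (u -> (not u)))
So before the loop: (d -> ((d -> ((not d) and (u -> (not u)))) and ((not d) -> ((not u) -> u)))) and ((not d) -> (u -> (not u)))
Answer: WP = (d -> ((d -> ((not d) and (u -> (not u)))) and ((not d) -> ((not u) -> u)))) and ((not d) -> (u -> (not u)))


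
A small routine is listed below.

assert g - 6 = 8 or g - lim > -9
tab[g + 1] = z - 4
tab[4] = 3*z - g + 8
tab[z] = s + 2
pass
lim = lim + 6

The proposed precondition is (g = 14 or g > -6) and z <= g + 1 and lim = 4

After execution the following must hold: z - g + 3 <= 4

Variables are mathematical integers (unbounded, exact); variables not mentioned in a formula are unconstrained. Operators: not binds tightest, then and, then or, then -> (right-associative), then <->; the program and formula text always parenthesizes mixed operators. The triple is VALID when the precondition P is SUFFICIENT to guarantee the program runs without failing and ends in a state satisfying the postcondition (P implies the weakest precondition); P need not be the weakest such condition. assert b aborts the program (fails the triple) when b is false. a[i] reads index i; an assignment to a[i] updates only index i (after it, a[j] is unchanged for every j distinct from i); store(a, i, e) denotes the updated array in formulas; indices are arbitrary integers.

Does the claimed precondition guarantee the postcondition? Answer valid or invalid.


Working backward. After the program, the postcondition z - g + 3 <= 4 must hold; in canonical form it is z <= g + 1.
Before lim := lim + 6: z <= g + 1
Before skip: z <= g + 1
Before tab[z] := s + 2: z <= g + 1
Before tab[4] := 3*z - g + 8: z <= g + 1
Before tab[g + 1] := z - 4: z <= g + 1
Before assert g - 6 = 8 or g - lim > -9: (g = 14 or g > lim - 9) and z <= g + 1
The weakest precondition is (g = 14 or g > lim - 9) and z <= g + 1.
Check whether (g = 14 or g > -6) and z <= g + 1 and lim = 4 implies it.
Countermodel: at the initial state g = -5, lim = 4, z = -4, the precondition holds but the weakest precondition fails.
Answer: invalid


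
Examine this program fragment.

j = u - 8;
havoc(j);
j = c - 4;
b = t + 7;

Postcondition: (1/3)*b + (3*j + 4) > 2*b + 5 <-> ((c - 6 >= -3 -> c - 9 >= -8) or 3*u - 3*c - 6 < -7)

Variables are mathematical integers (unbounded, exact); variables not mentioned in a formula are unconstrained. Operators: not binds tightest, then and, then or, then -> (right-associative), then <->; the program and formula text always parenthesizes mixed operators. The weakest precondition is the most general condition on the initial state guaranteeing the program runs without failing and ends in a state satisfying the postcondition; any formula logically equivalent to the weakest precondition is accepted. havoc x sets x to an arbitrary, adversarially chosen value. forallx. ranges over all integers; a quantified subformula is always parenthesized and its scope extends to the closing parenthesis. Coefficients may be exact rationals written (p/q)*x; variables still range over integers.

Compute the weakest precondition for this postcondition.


Working backward. After the program, the postcondition (1/3)*b + (3*j + 4) > 2*b + 5 <-> ((c - 6 >= -3 -> c - 9 >= -8) or 3*u - 3*c - 6 < -7) must hold; in canonical form it is 3*j > (5/3)*b + 1 <-> ((c >= 3 -> c >= 1) or 3*u < 3*c - 1).
Before b := t + 7: 3*j > (5/3)*t + 38/3 <-> ((c >= 3 -> c >= 1) or 3*u < 3*c - 1)
Before j := c - 4: 3*c > (5/3)*t + 74/3 <-> ((c >= 3 -> c >= 1) or 3*u < 3*c - 1)
Before havoc j: 3*c > (5/3)*t + 74/3 <-> ((c >= 3 -> c >= 1) or 3*u < 3*c - 1)
Before j := u - 8: 3*c > (5/3)*t + 74/3 <-> ((c >= 3 -> c >= 1) or 3*u < 3*c - 1)
Answer: WP = 3*c > (5/3)*t + 74/3 <-> ((c >= 3 -> c >= 1) or 3*u < 3*c - 1)


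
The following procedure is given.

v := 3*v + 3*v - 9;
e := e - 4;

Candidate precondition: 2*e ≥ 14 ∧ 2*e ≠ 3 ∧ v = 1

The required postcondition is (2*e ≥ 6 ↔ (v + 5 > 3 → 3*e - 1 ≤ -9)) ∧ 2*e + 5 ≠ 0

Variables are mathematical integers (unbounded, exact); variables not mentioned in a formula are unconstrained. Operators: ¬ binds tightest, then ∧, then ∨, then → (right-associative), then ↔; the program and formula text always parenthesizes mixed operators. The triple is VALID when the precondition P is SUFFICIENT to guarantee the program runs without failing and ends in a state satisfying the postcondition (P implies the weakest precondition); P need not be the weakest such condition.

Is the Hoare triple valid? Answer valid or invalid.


Working backward. After the program, the postcondition (2*e ≥ 6 ↔ (v + 5 > 3 → 3*e - 1 ≤ -9)) ∧ 2*e + 5 ≠ 0 must hold; in canonical form it is (2*e ≥ 6 ↔ (v > -2 → 3*e ≤ -8)) ∧ 2*e ≠ -5.
Before e := e - 4: (2*e ≥ 14 ↔ (v > -2 → 3*e ≤ 4)) ∧ 2*e ≠ 3
Before v := 3*v + 3*v - 9: (2*e ≥ 14 ↔ (6*v > 7 → 3*e ≤ 4)) ∧ 2*e ≠ 3
The weakest precondition is (2*e ≥ 14 ↔ (6*v > 7 → 3*e ≤ 4)) ∧ 2*e ≠ 3.
Check whether 2*e ≥ 14 ∧ 2*e ≠ 3 ∧ v = 1 implies it.
Every state satisfying the precondition satisfies the weakest precondition: the implication holds.
Answer: valid


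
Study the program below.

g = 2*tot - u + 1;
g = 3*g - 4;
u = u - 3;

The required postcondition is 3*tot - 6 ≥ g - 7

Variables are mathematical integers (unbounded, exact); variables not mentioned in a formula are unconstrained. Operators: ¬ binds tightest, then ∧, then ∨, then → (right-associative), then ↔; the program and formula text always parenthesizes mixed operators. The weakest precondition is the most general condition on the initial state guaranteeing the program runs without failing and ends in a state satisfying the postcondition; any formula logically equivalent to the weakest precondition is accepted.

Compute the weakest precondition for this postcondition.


Working backward. After the program, the postcondition 3*tot - 6 ≥ g - 7 must hold; in canonical form it is 3*tot ≥ g - 1.
Before u := u - 3: 3*tot ≥ g - 1
Before g := 3*g - 4: 3*tot ≥ 3*g - 5
Before g := 2*tot - u + 1: 3*u ≥ 3*tot - 2
Answer: WP = 3*u ≥ 3*tot - 2


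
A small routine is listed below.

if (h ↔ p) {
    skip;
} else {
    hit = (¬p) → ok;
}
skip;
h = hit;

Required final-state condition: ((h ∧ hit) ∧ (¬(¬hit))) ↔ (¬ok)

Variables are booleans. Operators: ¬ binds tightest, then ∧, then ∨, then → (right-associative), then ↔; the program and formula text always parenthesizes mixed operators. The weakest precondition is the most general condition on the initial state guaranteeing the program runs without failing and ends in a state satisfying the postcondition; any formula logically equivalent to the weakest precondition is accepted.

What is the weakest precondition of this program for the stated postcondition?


Working backward. After the program, the postcondition ((h ∧ hit) ∧ (¬(¬hit))) ↔ (¬ok) must hold; in canonical form it is (h ∧ hit) ↔ (¬ok).
Before h := hit: hit ↔ (¬ok)
Before skip: hit ↔ (¬ok)
Then branch requires hit ↔ (¬ok); else branch requires ((¬p) → ok) ↔ (¬ok).
Before the if: ((h ↔ p) → (hit ↔ (¬ok))) ∧ ((¬(h ↔ p)) → (((¬p) → ok) ↔ (¬ok)))
Answer: WP = ((h ↔ p) → (hit ↔ (¬ok))) ∧ ((¬(h ↔ p)) → (((¬p) → ok) ↔ (¬ok)))


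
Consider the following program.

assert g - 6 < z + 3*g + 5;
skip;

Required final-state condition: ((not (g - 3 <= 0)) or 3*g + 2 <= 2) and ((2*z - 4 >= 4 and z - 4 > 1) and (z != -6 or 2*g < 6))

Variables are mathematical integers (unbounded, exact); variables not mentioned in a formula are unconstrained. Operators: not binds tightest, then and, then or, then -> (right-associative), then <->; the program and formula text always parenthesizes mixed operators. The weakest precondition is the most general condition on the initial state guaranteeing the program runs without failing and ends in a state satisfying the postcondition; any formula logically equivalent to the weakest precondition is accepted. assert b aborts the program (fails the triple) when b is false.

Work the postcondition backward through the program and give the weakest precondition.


Working backward. After the program, the postcondition ((not (g - 3 <= 0)) or 3*g + 2 <= 2) and ((2*z - 4 >= 4 and z - 4 > 1) and (z != -6 or 2*g < 6)) must hold; in canonical form it is ((not (g <= 3)) or 3*g <= 0) and 2*z >= 8 and z > 5 and (z != -6 or 2*g < 6).
Before skip: ((not (g <= 3)) or 3*g <= 0) and 2*z >= 8 and z > 5 and (z != -6 or 2*g < 6)
Before assert g - 6 < z + 3*g + 5: 2*g + z > -11 and ((not (g <= 3)) or 3*g <= 0) and 2*z >= 8 and z > 5 and (z != -6 or 2*g < 6)
Answer: WP = 2*g + z > -11 and ((not (g <= 3)) or 3*g <= 0) and 2*z >= 8 and z > 5 and (z != -6 or 2*g < 6)


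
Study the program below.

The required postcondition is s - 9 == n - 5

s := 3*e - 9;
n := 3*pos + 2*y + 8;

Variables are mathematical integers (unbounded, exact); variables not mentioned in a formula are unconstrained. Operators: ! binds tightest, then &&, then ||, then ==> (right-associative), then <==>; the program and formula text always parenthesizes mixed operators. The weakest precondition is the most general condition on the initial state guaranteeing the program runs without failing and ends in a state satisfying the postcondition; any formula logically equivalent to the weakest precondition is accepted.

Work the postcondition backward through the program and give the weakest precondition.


Working backward. After the program, the postcondition s - 9 == n - 5 must hold; in canonical form it is s == n + 4.
Before n := 3*pos + 2*y + 8: s == 3*pos + 2*y + 12
Before s := 3*e - 9: 3*e == 3*pos + 2*y + 21
Answer: WP = 3*e == 3*pos + 2*y + 21


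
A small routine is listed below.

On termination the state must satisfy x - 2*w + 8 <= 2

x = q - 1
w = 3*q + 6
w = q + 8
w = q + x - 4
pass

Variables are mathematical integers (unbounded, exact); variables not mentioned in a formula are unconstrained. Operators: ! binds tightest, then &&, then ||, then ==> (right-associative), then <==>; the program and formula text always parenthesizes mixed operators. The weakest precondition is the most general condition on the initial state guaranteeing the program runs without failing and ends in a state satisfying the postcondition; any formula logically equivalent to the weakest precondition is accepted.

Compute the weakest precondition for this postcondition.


Working backward. After the program, the postcondition x - 2*w + 8 <= 2 must hold; in canonical form it is x <= 2*w - 6.
Before skip: x <= 2*w - 6
Before w := q + x - 4: 2*q + x >= 14
Before w := q + 8: 2*q + x >= 14
Before w := 3*q + 6: 2*q + x >= 14
Before x := q - 1: 3*q >= 15
Answer: WP = 3*q >= 15


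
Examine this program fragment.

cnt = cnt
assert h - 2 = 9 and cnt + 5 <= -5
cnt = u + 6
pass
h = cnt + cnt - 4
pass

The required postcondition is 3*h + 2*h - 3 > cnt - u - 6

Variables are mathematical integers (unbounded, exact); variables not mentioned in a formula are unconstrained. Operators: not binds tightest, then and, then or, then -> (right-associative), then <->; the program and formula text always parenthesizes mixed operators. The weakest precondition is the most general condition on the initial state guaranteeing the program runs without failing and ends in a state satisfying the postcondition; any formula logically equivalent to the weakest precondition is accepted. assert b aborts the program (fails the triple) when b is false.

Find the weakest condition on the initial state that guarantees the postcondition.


Working backward. After the program, the postcondition 3*h + 2*h - 3 > cnt - u - 6 must hold; in canonical form it is 5*h + u > cnt - 3.
Before skip: 5*h + u > cnt - 3
Before h := cnt + cnt - 4: 9*cnt + u > 17
Before skip: 9*cnt + u > 17
Before cnt := u + 6: 10*u > -37
Before assert h - 2 = 9 and cnt + 5 <= -5: h = 11 and cnt <= -10 and 10*u > -37
Before cnt := cnt: h = 11 and cnt <= -10 and 10*u > -37
Answer: WP = h = 11 and cnt <= -10 and 10*u > -37


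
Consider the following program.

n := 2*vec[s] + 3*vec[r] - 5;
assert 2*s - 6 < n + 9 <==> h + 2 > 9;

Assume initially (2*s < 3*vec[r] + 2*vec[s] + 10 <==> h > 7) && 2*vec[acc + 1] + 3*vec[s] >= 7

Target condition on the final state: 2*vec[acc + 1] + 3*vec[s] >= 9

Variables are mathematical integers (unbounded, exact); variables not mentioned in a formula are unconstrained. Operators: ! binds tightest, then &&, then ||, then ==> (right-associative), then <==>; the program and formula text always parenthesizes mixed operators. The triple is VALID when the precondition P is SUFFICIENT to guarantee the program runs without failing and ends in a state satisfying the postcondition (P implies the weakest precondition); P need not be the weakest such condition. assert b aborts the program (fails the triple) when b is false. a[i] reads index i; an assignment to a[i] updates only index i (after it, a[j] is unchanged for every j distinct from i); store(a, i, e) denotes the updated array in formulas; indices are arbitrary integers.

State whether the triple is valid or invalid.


Working backward. After the program, 2*vec[acc + 1] + 3*vec[s] >= 9 must hold.
Before assert 2*s - 6 < n + 9 <==> h + 2 > 9: (2*s < n + 15 <==> h > 7) && 2*vec[acc + 1] + 3*vec[s] >= 9
Before n := 2*vec[s] + 3*vec[r] - 5: (2*s < 3*vec[r] + 2*vec[s] + 10 <==> h > 7) && 2*vec[acc + 1] + 3*vec[s] >= 9
The weakest precondition is (2*s < 3*vec[r] + 2*vec[s] + 10 <==> h > 7) && 2*vec[acc + 1] + 3*vec[s] >= 9.
Check whether (2*s < 3*vec[r] + 2*vec[s] + 10 <==> h > 7) && 2*vec[acc + 1] + 3*vec[s] >= 7 implies it.
Countermodel: at the initial state acc = 2, h = 8, r = 0, s = 4, vec = {[0] = 2, [3] = 2, [4] = 1, elsewhere 2}, the precondition holds but the weakest precondition fails.
Answer: invalid


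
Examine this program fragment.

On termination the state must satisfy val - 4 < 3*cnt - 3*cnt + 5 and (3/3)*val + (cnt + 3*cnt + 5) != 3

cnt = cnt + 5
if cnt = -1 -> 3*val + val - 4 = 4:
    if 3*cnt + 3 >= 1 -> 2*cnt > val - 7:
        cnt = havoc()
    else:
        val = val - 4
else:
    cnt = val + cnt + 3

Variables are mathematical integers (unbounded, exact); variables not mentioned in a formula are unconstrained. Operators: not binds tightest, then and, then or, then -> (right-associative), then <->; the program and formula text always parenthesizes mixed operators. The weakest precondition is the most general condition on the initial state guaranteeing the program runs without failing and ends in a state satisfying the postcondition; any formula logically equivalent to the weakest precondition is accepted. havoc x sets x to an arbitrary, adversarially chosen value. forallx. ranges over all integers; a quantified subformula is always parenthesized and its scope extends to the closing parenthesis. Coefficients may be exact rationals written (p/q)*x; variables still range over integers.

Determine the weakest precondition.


Working backward. After the program, the postcondition val - 4 < 3*cnt - 3*cnt + 5 and (3/3)*val + (cnt + 3*cnt + 5) != 3 must hold; in canonical form it is val < 9 and 4*cnt + val != -2.
Then branch requires ((3*cnt >= -2 -> 2*cnt > val - 7) -> (forall cnt_1. (val < 9 and 4*cnt_1 + val != -2))) and ((not (3*cnt >= -2 -> 2*cnt > val - 7)) -> (val < 13 and 4*cnt + val != 2)); else branch requires val < 9 and 4*cnt + 5*val != -14.
Before the if: ((cnt = -1 -> 4*val = 8) -> (((3*cnt >= -2 -> 2*cnt > val - 7) -> (forall cnt_1. (val < 9 and 4*cnt_1 + val != -2))) and ((not (3*cnt >= -2 -> 2*cnt > val - 7)) -> (val < 13 and 4*cnt + val != 2)))) and ((not (cnt = -1 -> 4*val = 8)) -> (val < 9 and 4*cnt + 5*val != -14))
Before cnt := cnt + 5: ((cnt = -6 -> 4*val = 8) -> (((3*cnt >= -17 -> 2*cnt > val - 17) -> (forall cnt_1. (val < 9 and 4*cnt_1 + val != -2))) and ((not (3*cnt >= -17 -> 2*cnt > val - 17)) -> (val < 13 and 4*cnt + val != -18)))) and ((not (cnt = -6 -> 4*val = 8)) -> (val < 9 and 4*cnt + 5*val != -34))
Answer: WP = ((cnt = -6 -> 4*val = 8) -> (((3*cnt >= -17 -> 2*cnt > val - 17) -> (forall cnt_1. (val < 9 and 4*cnt_1 + val != -2))) and ((not (3*cnt >= -17 -> 2*cnt > val - 17)) -> (val < 13 and 4*cnt + val != -18)))) and ((not (cnt = -6 -> 4*val = 8)) -> (val < 9 and 4*cnt + 5*val != -34))
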